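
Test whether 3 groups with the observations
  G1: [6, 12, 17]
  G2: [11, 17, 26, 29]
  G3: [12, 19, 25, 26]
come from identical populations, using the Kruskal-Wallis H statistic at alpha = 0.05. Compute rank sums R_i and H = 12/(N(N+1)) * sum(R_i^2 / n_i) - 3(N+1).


Step 1: Combine all N = 11 observations and assign midranks.
sorted (value, group, rank): (6,G1,1), (11,G2,2), (12,G1,3.5), (12,G3,3.5), (17,G1,5.5), (17,G2,5.5), (19,G3,7), (25,G3,8), (26,G2,9.5), (26,G3,9.5), (29,G2,11)
Step 2: Sum ranks within each group.
R_1 = 10 (n_1 = 3)
R_2 = 28 (n_2 = 4)
R_3 = 28 (n_3 = 4)
Step 3: H = 12/(N(N+1)) * sum(R_i^2/n_i) - 3(N+1)
     = 12/(11*12) * (10^2/3 + 28^2/4 + 28^2/4) - 3*12
     = 0.090909 * 425.333 - 36
     = 2.666667.
Step 4: Ties present; correction factor C = 1 - 18/(11^3 - 11) = 0.986364. Corrected H = 2.666667 / 0.986364 = 2.703533.
Step 5: Under H0, H ~ chi^2(2); p-value = 0.258783.
Step 6: alpha = 0.05. fail to reject H0.

H = 2.7035, df = 2, p = 0.258783, fail to reject H0.


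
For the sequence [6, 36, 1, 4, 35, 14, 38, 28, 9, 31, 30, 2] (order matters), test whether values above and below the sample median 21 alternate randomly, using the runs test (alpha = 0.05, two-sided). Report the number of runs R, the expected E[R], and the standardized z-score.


Step 1: Compute median = 21; label A = above, B = below.
Labels in order: BABBABAABAAB  (n_A = 6, n_B = 6)
Step 2: Count runs R = 9.
Step 3: Under H0 (random ordering), E[R] = 2*n_A*n_B/(n_A+n_B) + 1 = 2*6*6/12 + 1 = 7.0000.
        Var[R] = 2*n_A*n_B*(2*n_A*n_B - n_A - n_B) / ((n_A+n_B)^2 * (n_A+n_B-1)) = 4320/1584 = 2.7273.
        SD[R] = 1.6514.
Step 4: Continuity-corrected z = (R - 0.5 - E[R]) / SD[R] = (9 - 0.5 - 7.0000) / 1.6514 = 0.9083.
Step 5: Two-sided p-value via normal approximation = 2*(1 - Phi(|z|)) = 0.363722.
Step 6: alpha = 0.05. fail to reject H0.

R = 9, z = 0.9083, p = 0.363722, fail to reject H0.


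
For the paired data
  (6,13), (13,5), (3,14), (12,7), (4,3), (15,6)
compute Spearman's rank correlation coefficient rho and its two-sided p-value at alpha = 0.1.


Step 1: Rank x and y separately (midranks; no ties here).
rank(x): 6->3, 13->5, 3->1, 12->4, 4->2, 15->6
rank(y): 13->5, 5->2, 14->6, 7->4, 3->1, 6->3
Step 2: d_i = R_x(i) - R_y(i); compute d_i^2.
  (3-5)^2=4, (5-2)^2=9, (1-6)^2=25, (4-4)^2=0, (2-1)^2=1, (6-3)^2=9
sum(d^2) = 48.
Step 3: rho = 1 - 6*48 / (6*(6^2 - 1)) = 1 - 288/210 = -0.371429.
Step 4: Under H0, t = rho * sqrt((n-2)/(1-rho^2)) = -0.8001 ~ t(4).
Step 5: Two-sided p-value from the t-distribution with 4 df = 0.468478.
Step 6: alpha = 0.1. fail to reject H0.

rho = -0.3714, p = 0.468478, fail to reject H0 at alpha = 0.1.


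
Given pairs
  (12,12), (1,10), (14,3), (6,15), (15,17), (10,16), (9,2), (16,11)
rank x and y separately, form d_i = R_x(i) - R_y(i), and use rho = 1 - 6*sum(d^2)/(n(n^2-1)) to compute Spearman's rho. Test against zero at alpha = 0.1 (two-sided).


Step 1: Rank x and y separately (midranks; no ties here).
rank(x): 12->5, 1->1, 14->6, 6->2, 15->7, 10->4, 9->3, 16->8
rank(y): 12->5, 10->3, 3->2, 15->6, 17->8, 16->7, 2->1, 11->4
Step 2: d_i = R_x(i) - R_y(i); compute d_i^2.
  (5-5)^2=0, (1-3)^2=4, (6-2)^2=16, (2-6)^2=16, (7-8)^2=1, (4-7)^2=9, (3-1)^2=4, (8-4)^2=16
sum(d^2) = 66.
Step 3: rho = 1 - 6*66 / (8*(8^2 - 1)) = 1 - 396/504 = 0.214286.
Step 4: Under H0, t = rho * sqrt((n-2)/(1-rho^2)) = 0.5374 ~ t(6).
Step 5: Two-sided p-value from the t-distribution with 6 df = 0.610344.
Step 6: alpha = 0.1. fail to reject H0.

rho = 0.2143, p = 0.610344, fail to reject H0 at alpha = 0.1.


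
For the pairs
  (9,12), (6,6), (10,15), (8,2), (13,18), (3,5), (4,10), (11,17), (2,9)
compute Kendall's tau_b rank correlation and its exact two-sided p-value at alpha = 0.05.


Step 1: Enumerate the 36 unordered pairs (i,j) with i<j and classify each by sign(x_j-x_i) * sign(y_j-y_i).
  (1,2):dx=-3,dy=-6->C; (1,3):dx=+1,dy=+3->C; (1,4):dx=-1,dy=-10->C; (1,5):dx=+4,dy=+6->C
  (1,6):dx=-6,dy=-7->C; (1,7):dx=-5,dy=-2->C; (1,8):dx=+2,dy=+5->C; (1,9):dx=-7,dy=-3->C
  (2,3):dx=+4,dy=+9->C; (2,4):dx=+2,dy=-4->D; (2,5):dx=+7,dy=+12->C; (2,6):dx=-3,dy=-1->C
  (2,7):dx=-2,dy=+4->D; (2,8):dx=+5,dy=+11->C; (2,9):dx=-4,dy=+3->D; (3,4):dx=-2,dy=-13->C
  (3,5):dx=+3,dy=+3->C; (3,6):dx=-7,dy=-10->C; (3,7):dx=-6,dy=-5->C; (3,8):dx=+1,dy=+2->C
  (3,9):dx=-8,dy=-6->C; (4,5):dx=+5,dy=+16->C; (4,6):dx=-5,dy=+3->D; (4,7):dx=-4,dy=+8->D
  (4,8):dx=+3,dy=+15->C; (4,9):dx=-6,dy=+7->D; (5,6):dx=-10,dy=-13->C; (5,7):dx=-9,dy=-8->C
  (5,8):dx=-2,dy=-1->C; (5,9):dx=-11,dy=-9->C; (6,7):dx=+1,dy=+5->C; (6,8):dx=+8,dy=+12->C
  (6,9):dx=-1,dy=+4->D; (7,8):dx=+7,dy=+7->C; (7,9):dx=-2,dy=-1->C; (8,9):dx=-9,dy=-8->C
Step 2: C = 29, D = 7, total pairs = 36.
Step 3: tau = (C - D)/(n(n-1)/2) = (29 - 7)/36 = 0.611111.
Step 4: Exact two-sided p-value (enumerate n! = 362880 permutations of y under H0): p = 0.024741.
Step 5: alpha = 0.05. reject H0.

tau_b = 0.6111 (C=29, D=7), p = 0.024741, reject H0.


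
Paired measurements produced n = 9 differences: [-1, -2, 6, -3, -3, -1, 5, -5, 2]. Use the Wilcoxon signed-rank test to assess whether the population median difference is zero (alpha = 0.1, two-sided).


Step 1: Drop any zero differences (none here) and take |d_i|.
|d| = [1, 2, 6, 3, 3, 1, 5, 5, 2]
Step 2: Midrank |d_i| (ties get averaged ranks).
ranks: |1|->1.5, |2|->3.5, |6|->9, |3|->5.5, |3|->5.5, |1|->1.5, |5|->7.5, |5|->7.5, |2|->3.5
Step 3: Attach original signs; sum ranks with positive sign and with negative sign.
W+ = 9 + 7.5 + 3.5 = 20
W- = 1.5 + 3.5 + 5.5 + 5.5 + 1.5 + 7.5 = 25
(Check: W+ + W- = 45 should equal n(n+1)/2 = 45.)
Step 4: Test statistic W = min(W+, W-) = 20.
Step 5: Ties in |d|, so use the tie-corrected normal approximation.
        E[W] = n(n+1)/4 = 9*10/4 = 22.5.
        Tie groups: |d|=1 (t=2), |d|=2 (t=2), |d|=3 (t=2), |d|=5 (t=2); sum(t^3 - t) = 24.
        Var[W] = n(n+1)(2n+1)/24 - sum(t^3-t)/48 = 1710/24 - 24/48 = 70.75.
        z = (W - E[W]) / sqrt(Var[W]) = (20 - 22.5) / 8.4113 = -0.2972.
        Two-sided p = 2*Phi(z) = 0.766299.
Step 6: alpha = 0.1. fail to reject H0.

W+ = 20, W- = 25, W = min = 20, p = 0.766299, fail to reject H0.


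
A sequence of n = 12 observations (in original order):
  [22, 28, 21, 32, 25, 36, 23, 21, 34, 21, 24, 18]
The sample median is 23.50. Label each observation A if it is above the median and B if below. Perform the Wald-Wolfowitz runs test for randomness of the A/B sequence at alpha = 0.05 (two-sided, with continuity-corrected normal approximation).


Step 1: Compute median = 23.50; label A = above, B = below.
Labels in order: BABAAABBABAB  (n_A = 6, n_B = 6)
Step 2: Count runs R = 9.
Step 3: Under H0 (random ordering), E[R] = 2*n_A*n_B/(n_A+n_B) + 1 = 2*6*6/12 + 1 = 7.0000.
        Var[R] = 2*n_A*n_B*(2*n_A*n_B - n_A - n_B) / ((n_A+n_B)^2 * (n_A+n_B-1)) = 4320/1584 = 2.7273.
        SD[R] = 1.6514.
Step 4: Continuity-corrected z = (R - 0.5 - E[R]) / SD[R] = (9 - 0.5 - 7.0000) / 1.6514 = 0.9083.
Step 5: Two-sided p-value via normal approximation = 2*(1 - Phi(|z|)) = 0.363722.
Step 6: alpha = 0.05. fail to reject H0.

R = 9, z = 0.9083, p = 0.363722, fail to reject H0.


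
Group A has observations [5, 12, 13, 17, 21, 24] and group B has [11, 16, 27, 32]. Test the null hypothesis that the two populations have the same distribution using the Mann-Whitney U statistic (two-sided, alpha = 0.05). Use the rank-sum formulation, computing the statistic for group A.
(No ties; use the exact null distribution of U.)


Step 1: Combine and sort all 10 observations; assign midranks.
sorted (value, group): (5,X), (11,Y), (12,X), (13,X), (16,Y), (17,X), (21,X), (24,X), (27,Y), (32,Y)
ranks: 5->1, 11->2, 12->3, 13->4, 16->5, 17->6, 21->7, 24->8, 27->9, 32->10
Step 2: Rank sum for X: R1 = 1 + 3 + 4 + 6 + 7 + 8 = 29.
Step 3: U_X = R1 - n1(n1+1)/2 = 29 - 6*7/2 = 29 - 21 = 8.
       U_Y = n1*n2 - U_X = 24 - 8 = 16.
Step 4: No ties, so the exact null distribution of U (based on enumerating the C(10,6) = 210 equally likely rank assignments) gives the two-sided p-value.
Step 5: p-value = 0.476190; compare to alpha = 0.05. fail to reject H0.

U_X = 8, p = 0.476190, fail to reject H0 at alpha = 0.05.


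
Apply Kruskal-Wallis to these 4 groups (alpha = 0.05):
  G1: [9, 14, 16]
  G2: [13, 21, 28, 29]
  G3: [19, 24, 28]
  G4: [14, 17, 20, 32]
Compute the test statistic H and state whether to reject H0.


Step 1: Combine all N = 14 observations and assign midranks.
sorted (value, group, rank): (9,G1,1), (13,G2,2), (14,G1,3.5), (14,G4,3.5), (16,G1,5), (17,G4,6), (19,G3,7), (20,G4,8), (21,G2,9), (24,G3,10), (28,G2,11.5), (28,G3,11.5), (29,G2,13), (32,G4,14)
Step 2: Sum ranks within each group.
R_1 = 9.5 (n_1 = 3)
R_2 = 35.5 (n_2 = 4)
R_3 = 28.5 (n_3 = 3)
R_4 = 31.5 (n_4 = 4)
Step 3: H = 12/(N(N+1)) * sum(R_i^2/n_i) - 3(N+1)
     = 12/(14*15) * (9.5^2/3 + 35.5^2/4 + 28.5^2/3 + 31.5^2/4) - 3*15
     = 0.057143 * 863.958 - 45
     = 4.369048.
Step 4: Ties present; correction factor C = 1 - 12/(14^3 - 14) = 0.995604. Corrected H = 4.369048 / 0.995604 = 4.388337.
Step 5: Under H0, H ~ chi^2(3); p-value = 0.222469.
Step 6: alpha = 0.05. fail to reject H0.

H = 4.3883, df = 3, p = 0.222469, fail to reject H0.


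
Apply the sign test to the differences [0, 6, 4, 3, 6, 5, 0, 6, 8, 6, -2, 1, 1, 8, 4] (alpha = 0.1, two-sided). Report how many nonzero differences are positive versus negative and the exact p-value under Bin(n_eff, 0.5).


Step 1: Discard zero differences. Original n = 15; n_eff = number of nonzero differences = 13.
Nonzero differences (with sign): +6, +4, +3, +6, +5, +6, +8, +6, -2, +1, +1, +8, +4
Step 2: Count signs: positive = 12, negative = 1.
Step 3: Under H0: P(positive) = 0.5, so the number of positives S ~ Bin(13, 0.5).
Step 4: Two-sided exact p-value = sum of Bin(13,0.5) probabilities at or below the observed probability = 0.003418.
Step 5: alpha = 0.1. reject H0.

n_eff = 13, pos = 12, neg = 1, p = 0.003418, reject H0.


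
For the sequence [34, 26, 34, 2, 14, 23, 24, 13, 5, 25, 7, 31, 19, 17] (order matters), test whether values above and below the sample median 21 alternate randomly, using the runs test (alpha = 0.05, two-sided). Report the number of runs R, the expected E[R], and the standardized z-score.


Step 1: Compute median = 21; label A = above, B = below.
Labels in order: AAABBAABBABABB  (n_A = 7, n_B = 7)
Step 2: Count runs R = 8.
Step 3: Under H0 (random ordering), E[R] = 2*n_A*n_B/(n_A+n_B) + 1 = 2*7*7/14 + 1 = 8.0000.
        Var[R] = 2*n_A*n_B*(2*n_A*n_B - n_A - n_B) / ((n_A+n_B)^2 * (n_A+n_B-1)) = 8232/2548 = 3.2308.
        SD[R] = 1.7974.
Step 4: R = E[R], so z = 0 with no continuity correction.
Step 5: Two-sided p-value via normal approximation = 2*(1 - Phi(|z|)) = 1.000000.
Step 6: alpha = 0.05. fail to reject H0.

R = 8, z = 0.0000, p = 1.000000, fail to reject H0.


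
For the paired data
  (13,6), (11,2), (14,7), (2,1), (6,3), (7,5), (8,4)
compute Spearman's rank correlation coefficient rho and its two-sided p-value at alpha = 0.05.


Step 1: Rank x and y separately (midranks; no ties here).
rank(x): 13->6, 11->5, 14->7, 2->1, 6->2, 7->3, 8->4
rank(y): 6->6, 2->2, 7->7, 1->1, 3->3, 5->5, 4->4
Step 2: d_i = R_x(i) - R_y(i); compute d_i^2.
  (6-6)^2=0, (5-2)^2=9, (7-7)^2=0, (1-1)^2=0, (2-3)^2=1, (3-5)^2=4, (4-4)^2=0
sum(d^2) = 14.
Step 3: rho = 1 - 6*14 / (7*(7^2 - 1)) = 1 - 84/336 = 0.750000.
Step 4: Under H0, t = rho * sqrt((n-2)/(1-rho^2)) = 2.5355 ~ t(5).
Step 5: Two-sided p-value from the t-distribution with 5 df = 0.052181.
Step 6: alpha = 0.05. fail to reject H0.

rho = 0.7500, p = 0.052181, fail to reject H0 at alpha = 0.05.


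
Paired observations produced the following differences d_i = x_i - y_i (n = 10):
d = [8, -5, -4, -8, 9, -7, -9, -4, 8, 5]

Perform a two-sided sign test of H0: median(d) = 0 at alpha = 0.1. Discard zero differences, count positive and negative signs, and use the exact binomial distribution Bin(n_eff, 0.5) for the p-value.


Step 1: Discard zero differences. Original n = 10; n_eff = number of nonzero differences = 10.
Nonzero differences (with sign): +8, -5, -4, -8, +9, -7, -9, -4, +8, +5
Step 2: Count signs: positive = 4, negative = 6.
Step 3: Under H0: P(positive) = 0.5, so the number of positives S ~ Bin(10, 0.5).
Step 4: Two-sided exact p-value = sum of Bin(10,0.5) probabilities at or below the observed probability = 0.753906.
Step 5: alpha = 0.1. fail to reject H0.

n_eff = 10, pos = 4, neg = 6, p = 0.753906, fail to reject H0.


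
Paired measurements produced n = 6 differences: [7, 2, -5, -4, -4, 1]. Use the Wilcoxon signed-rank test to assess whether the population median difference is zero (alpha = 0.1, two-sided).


Step 1: Drop any zero differences (none here) and take |d_i|.
|d| = [7, 2, 5, 4, 4, 1]
Step 2: Midrank |d_i| (ties get averaged ranks).
ranks: |7|->6, |2|->2, |5|->5, |4|->3.5, |4|->3.5, |1|->1
Step 3: Attach original signs; sum ranks with positive sign and with negative sign.
W+ = 6 + 2 + 1 = 9
W- = 5 + 3.5 + 3.5 = 12
(Check: W+ + W- = 21 should equal n(n+1)/2 = 21.)
Step 4: Test statistic W = min(W+, W-) = 9.
Step 5: Ties in |d|, so use the tie-corrected normal approximation.
        E[W] = n(n+1)/4 = 6*7/4 = 10.5.
        Tie groups: |d|=4 (t=2); sum(t^3 - t) = 6.
        Var[W] = n(n+1)(2n+1)/24 - sum(t^3-t)/48 = 546/24 - 6/48 = 22.625.
        z = (W - E[W]) / sqrt(Var[W]) = (9 - 10.5) / 4.7566 = -0.3154.
        Two-sided p = 2*Phi(z) = 0.752494.
Step 6: alpha = 0.1. fail to reject H0.

W+ = 9, W- = 12, W = min = 9, p = 0.752494, fail to reject H0.


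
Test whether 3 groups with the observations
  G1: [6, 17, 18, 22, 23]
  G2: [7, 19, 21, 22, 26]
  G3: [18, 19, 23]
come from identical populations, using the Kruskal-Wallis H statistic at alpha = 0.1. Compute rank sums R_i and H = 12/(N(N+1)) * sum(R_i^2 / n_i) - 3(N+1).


Step 1: Combine all N = 13 observations and assign midranks.
sorted (value, group, rank): (6,G1,1), (7,G2,2), (17,G1,3), (18,G1,4.5), (18,G3,4.5), (19,G2,6.5), (19,G3,6.5), (21,G2,8), (22,G1,9.5), (22,G2,9.5), (23,G1,11.5), (23,G3,11.5), (26,G2,13)
Step 2: Sum ranks within each group.
R_1 = 29.5 (n_1 = 5)
R_2 = 39 (n_2 = 5)
R_3 = 22.5 (n_3 = 3)
Step 3: H = 12/(N(N+1)) * sum(R_i^2/n_i) - 3(N+1)
     = 12/(13*14) * (29.5^2/5 + 39^2/5 + 22.5^2/3) - 3*14
     = 0.065934 * 647 - 42
     = 0.659341.
Step 4: Ties present; correction factor C = 1 - 24/(13^3 - 13) = 0.989011. Corrected H = 0.659341 / 0.989011 = 0.666667.
Step 5: Under H0, H ~ chi^2(2); p-value = 0.716531.
Step 6: alpha = 0.1. fail to reject H0.

H = 0.6667, df = 2, p = 0.716531, fail to reject H0.


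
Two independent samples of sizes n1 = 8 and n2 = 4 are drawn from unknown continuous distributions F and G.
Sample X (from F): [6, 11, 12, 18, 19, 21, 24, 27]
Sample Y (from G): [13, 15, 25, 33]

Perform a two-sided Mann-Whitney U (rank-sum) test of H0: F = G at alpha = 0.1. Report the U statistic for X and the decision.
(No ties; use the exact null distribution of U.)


Step 1: Combine and sort all 12 observations; assign midranks.
sorted (value, group): (6,X), (11,X), (12,X), (13,Y), (15,Y), (18,X), (19,X), (21,X), (24,X), (25,Y), (27,X), (33,Y)
ranks: 6->1, 11->2, 12->3, 13->4, 15->5, 18->6, 19->7, 21->8, 24->9, 25->10, 27->11, 33->12
Step 2: Rank sum for X: R1 = 1 + 2 + 3 + 6 + 7 + 8 + 9 + 11 = 47.
Step 3: U_X = R1 - n1(n1+1)/2 = 47 - 8*9/2 = 47 - 36 = 11.
       U_Y = n1*n2 - U_X = 32 - 11 = 21.
Step 4: No ties, so the exact null distribution of U (based on enumerating the C(12,8) = 495 equally likely rank assignments) gives the two-sided p-value.
Step 5: p-value = 0.460606; compare to alpha = 0.1. fail to reject H0.

U_X = 11, p = 0.460606, fail to reject H0 at alpha = 0.1.


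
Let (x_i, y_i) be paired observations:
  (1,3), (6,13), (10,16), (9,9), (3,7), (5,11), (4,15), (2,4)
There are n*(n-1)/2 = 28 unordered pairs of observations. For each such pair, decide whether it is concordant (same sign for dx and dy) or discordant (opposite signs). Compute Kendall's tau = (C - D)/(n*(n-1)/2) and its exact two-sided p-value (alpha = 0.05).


Step 1: Enumerate the 28 unordered pairs (i,j) with i<j and classify each by sign(x_j-x_i) * sign(y_j-y_i).
  (1,2):dx=+5,dy=+10->C; (1,3):dx=+9,dy=+13->C; (1,4):dx=+8,dy=+6->C; (1,5):dx=+2,dy=+4->C
  (1,6):dx=+4,dy=+8->C; (1,7):dx=+3,dy=+12->C; (1,8):dx=+1,dy=+1->C; (2,3):dx=+4,dy=+3->C
  (2,4):dx=+3,dy=-4->D; (2,5):dx=-3,dy=-6->C; (2,6):dx=-1,dy=-2->C; (2,7):dx=-2,dy=+2->D
  (2,8):dx=-4,dy=-9->C; (3,4):dx=-1,dy=-7->C; (3,5):dx=-7,dy=-9->C; (3,6):dx=-5,dy=-5->C
  (3,7):dx=-6,dy=-1->C; (3,8):dx=-8,dy=-12->C; (4,5):dx=-6,dy=-2->C; (4,6):dx=-4,dy=+2->D
  (4,7):dx=-5,dy=+6->D; (4,8):dx=-7,dy=-5->C; (5,6):dx=+2,dy=+4->C; (5,7):dx=+1,dy=+8->C
  (5,8):dx=-1,dy=-3->C; (6,7):dx=-1,dy=+4->D; (6,8):dx=-3,dy=-7->C; (7,8):dx=-2,dy=-11->C
Step 2: C = 23, D = 5, total pairs = 28.
Step 3: tau = (C - D)/(n(n-1)/2) = (23 - 5)/28 = 0.642857.
Step 4: Exact two-sided p-value (enumerate n! = 40320 permutations of y under H0): p = 0.031151.
Step 5: alpha = 0.05. reject H0.

tau_b = 0.6429 (C=23, D=5), p = 0.031151, reject H0.


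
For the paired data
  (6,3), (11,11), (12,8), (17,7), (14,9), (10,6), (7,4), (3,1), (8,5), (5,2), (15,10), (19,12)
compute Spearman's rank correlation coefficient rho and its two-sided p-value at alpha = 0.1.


Step 1: Rank x and y separately (midranks; no ties here).
rank(x): 6->3, 11->7, 12->8, 17->11, 14->9, 10->6, 7->4, 3->1, 8->5, 5->2, 15->10, 19->12
rank(y): 3->3, 11->11, 8->8, 7->7, 9->9, 6->6, 4->4, 1->1, 5->5, 2->2, 10->10, 12->12
Step 2: d_i = R_x(i) - R_y(i); compute d_i^2.
  (3-3)^2=0, (7-11)^2=16, (8-8)^2=0, (11-7)^2=16, (9-9)^2=0, (6-6)^2=0, (4-4)^2=0, (1-1)^2=0, (5-5)^2=0, (2-2)^2=0, (10-10)^2=0, (12-12)^2=0
sum(d^2) = 32.
Step 3: rho = 1 - 6*32 / (12*(12^2 - 1)) = 1 - 192/1716 = 0.888112.
Step 4: Under H0, t = rho * sqrt((n-2)/(1-rho^2)) = 6.1103 ~ t(10).
Step 5: Two-sided p-value from the t-distribution with 10 df = 0.000114.
Step 6: alpha = 0.1. reject H0.

rho = 0.8881, p = 0.000114, reject H0 at alpha = 0.1.


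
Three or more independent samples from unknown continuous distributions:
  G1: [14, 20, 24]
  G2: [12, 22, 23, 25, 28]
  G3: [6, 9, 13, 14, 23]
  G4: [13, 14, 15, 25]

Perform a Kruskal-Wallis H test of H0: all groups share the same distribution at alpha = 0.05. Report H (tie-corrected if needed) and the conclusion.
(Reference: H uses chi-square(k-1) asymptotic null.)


Step 1: Combine all N = 17 observations and assign midranks.
sorted (value, group, rank): (6,G3,1), (9,G3,2), (12,G2,3), (13,G3,4.5), (13,G4,4.5), (14,G1,7), (14,G3,7), (14,G4,7), (15,G4,9), (20,G1,10), (22,G2,11), (23,G2,12.5), (23,G3,12.5), (24,G1,14), (25,G2,15.5), (25,G4,15.5), (28,G2,17)
Step 2: Sum ranks within each group.
R_1 = 31 (n_1 = 3)
R_2 = 59 (n_2 = 5)
R_3 = 27 (n_3 = 5)
R_4 = 36 (n_4 = 4)
Step 3: H = 12/(N(N+1)) * sum(R_i^2/n_i) - 3(N+1)
     = 12/(17*18) * (31^2/3 + 59^2/5 + 27^2/5 + 36^2/4) - 3*18
     = 0.039216 * 1486.33 - 54
     = 4.287582.
Step 4: Ties present; correction factor C = 1 - 42/(17^3 - 17) = 0.991422. Corrected H = 4.287582 / 0.991422 = 4.324681.
Step 5: Under H0, H ~ chi^2(3); p-value = 0.228472.
Step 6: alpha = 0.05. fail to reject H0.

H = 4.3247, df = 3, p = 0.228472, fail to reject H0.


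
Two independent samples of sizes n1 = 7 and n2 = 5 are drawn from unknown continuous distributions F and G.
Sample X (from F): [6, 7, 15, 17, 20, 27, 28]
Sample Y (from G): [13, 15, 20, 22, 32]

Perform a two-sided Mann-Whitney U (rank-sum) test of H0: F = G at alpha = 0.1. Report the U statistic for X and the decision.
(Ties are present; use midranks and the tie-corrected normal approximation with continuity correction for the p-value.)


Step 1: Combine and sort all 12 observations; assign midranks.
sorted (value, group): (6,X), (7,X), (13,Y), (15,X), (15,Y), (17,X), (20,X), (20,Y), (22,Y), (27,X), (28,X), (32,Y)
ranks: 6->1, 7->2, 13->3, 15->4.5, 15->4.5, 17->6, 20->7.5, 20->7.5, 22->9, 27->10, 28->11, 32->12
Step 2: Rank sum for X: R1 = 1 + 2 + 4.5 + 6 + 7.5 + 10 + 11 = 42.
Step 3: U_X = R1 - n1(n1+1)/2 = 42 - 7*8/2 = 42 - 28 = 14.
       U_Y = n1*n2 - U_X = 35 - 14 = 21.
Step 4: Ties are present, so use the tie-corrected normal approximation (with continuity correction) for the p-value.
Step 5: p-value = 0.624905; compare to alpha = 0.1. fail to reject H0.

U_X = 14, p = 0.624905, fail to reject H0 at alpha = 0.1.


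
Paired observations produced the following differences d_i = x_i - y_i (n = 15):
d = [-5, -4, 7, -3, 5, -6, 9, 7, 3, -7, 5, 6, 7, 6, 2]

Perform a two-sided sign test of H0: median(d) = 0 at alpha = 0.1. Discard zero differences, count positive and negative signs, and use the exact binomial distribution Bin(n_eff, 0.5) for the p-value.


Step 1: Discard zero differences. Original n = 15; n_eff = number of nonzero differences = 15.
Nonzero differences (with sign): -5, -4, +7, -3, +5, -6, +9, +7, +3, -7, +5, +6, +7, +6, +2
Step 2: Count signs: positive = 10, negative = 5.
Step 3: Under H0: P(positive) = 0.5, so the number of positives S ~ Bin(15, 0.5).
Step 4: Two-sided exact p-value = sum of Bin(15,0.5) probabilities at or below the observed probability = 0.301758.
Step 5: alpha = 0.1. fail to reject H0.

n_eff = 15, pos = 10, neg = 5, p = 0.301758, fail to reject H0.


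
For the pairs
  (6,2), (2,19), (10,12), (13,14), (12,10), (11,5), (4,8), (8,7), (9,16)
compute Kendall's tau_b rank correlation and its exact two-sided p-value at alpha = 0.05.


Step 1: Enumerate the 36 unordered pairs (i,j) with i<j and classify each by sign(x_j-x_i) * sign(y_j-y_i).
  (1,2):dx=-4,dy=+17->D; (1,3):dx=+4,dy=+10->C; (1,4):dx=+7,dy=+12->C; (1,5):dx=+6,dy=+8->C
  (1,6):dx=+5,dy=+3->C; (1,7):dx=-2,dy=+6->D; (1,8):dx=+2,dy=+5->C; (1,9):dx=+3,dy=+14->C
  (2,3):dx=+8,dy=-7->D; (2,4):dx=+11,dy=-5->D; (2,5):dx=+10,dy=-9->D; (2,6):dx=+9,dy=-14->D
  (2,7):dx=+2,dy=-11->D; (2,8):dx=+6,dy=-12->D; (2,9):dx=+7,dy=-3->D; (3,4):dx=+3,dy=+2->C
  (3,5):dx=+2,dy=-2->D; (3,6):dx=+1,dy=-7->D; (3,7):dx=-6,dy=-4->C; (3,8):dx=-2,dy=-5->C
  (3,9):dx=-1,dy=+4->D; (4,5):dx=-1,dy=-4->C; (4,6):dx=-2,dy=-9->C; (4,7):dx=-9,dy=-6->C
  (4,8):dx=-5,dy=-7->C; (4,9):dx=-4,dy=+2->D; (5,6):dx=-1,dy=-5->C; (5,7):dx=-8,dy=-2->C
  (5,8):dx=-4,dy=-3->C; (5,9):dx=-3,dy=+6->D; (6,7):dx=-7,dy=+3->D; (6,8):dx=-3,dy=+2->D
  (6,9):dx=-2,dy=+11->D; (7,8):dx=+4,dy=-1->D; (7,9):dx=+5,dy=+8->C; (8,9):dx=+1,dy=+9->C
Step 2: C = 18, D = 18, total pairs = 36.
Step 3: tau = (C - D)/(n(n-1)/2) = (18 - 18)/36 = 0.000000.
Step 4: Exact two-sided p-value (enumerate n! = 362880 permutations of y under H0): p = 1.000000.
Step 5: alpha = 0.05. fail to reject H0.

tau_b = 0.0000 (C=18, D=18), p = 1.000000, fail to reject H0.


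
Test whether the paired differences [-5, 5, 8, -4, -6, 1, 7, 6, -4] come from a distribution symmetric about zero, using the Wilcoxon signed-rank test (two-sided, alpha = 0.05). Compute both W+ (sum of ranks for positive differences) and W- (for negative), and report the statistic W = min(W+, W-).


Step 1: Drop any zero differences (none here) and take |d_i|.
|d| = [5, 5, 8, 4, 6, 1, 7, 6, 4]
Step 2: Midrank |d_i| (ties get averaged ranks).
ranks: |5|->4.5, |5|->4.5, |8|->9, |4|->2.5, |6|->6.5, |1|->1, |7|->8, |6|->6.5, |4|->2.5
Step 3: Attach original signs; sum ranks with positive sign and with negative sign.
W+ = 4.5 + 9 + 1 + 8 + 6.5 = 29
W- = 4.5 + 2.5 + 6.5 + 2.5 = 16
(Check: W+ + W- = 45 should equal n(n+1)/2 = 45.)
Step 4: Test statistic W = min(W+, W-) = 16.
Step 5: Ties in |d|, so use the tie-corrected normal approximation.
        E[W] = n(n+1)/4 = 9*10/4 = 22.5.
        Tie groups: |d|=4 (t=2), |d|=5 (t=2), |d|=6 (t=2); sum(t^3 - t) = 18.
        Var[W] = n(n+1)(2n+1)/24 - sum(t^3-t)/48 = 1710/24 - 18/48 = 70.875.
        z = (W - E[W]) / sqrt(Var[W]) = (16 - 22.5) / 8.4187 = -0.7721.
        Two-sided p = 2*Phi(z) = 0.440062.
Step 6: alpha = 0.05. fail to reject H0.

W+ = 29, W- = 16, W = min = 16, p = 0.440062, fail to reject H0.


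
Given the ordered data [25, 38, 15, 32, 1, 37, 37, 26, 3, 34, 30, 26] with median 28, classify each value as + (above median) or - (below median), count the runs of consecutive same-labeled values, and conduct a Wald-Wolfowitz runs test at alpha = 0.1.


Step 1: Compute median = 28; label A = above, B = below.
Labels in order: BABABAABBAAB  (n_A = 6, n_B = 6)
Step 2: Count runs R = 9.
Step 3: Under H0 (random ordering), E[R] = 2*n_A*n_B/(n_A+n_B) + 1 = 2*6*6/12 + 1 = 7.0000.
        Var[R] = 2*n_A*n_B*(2*n_A*n_B - n_A - n_B) / ((n_A+n_B)^2 * (n_A+n_B-1)) = 4320/1584 = 2.7273.
        SD[R] = 1.6514.
Step 4: Continuity-corrected z = (R - 0.5 - E[R]) / SD[R] = (9 - 0.5 - 7.0000) / 1.6514 = 0.9083.
Step 5: Two-sided p-value via normal approximation = 2*(1 - Phi(|z|)) = 0.363722.
Step 6: alpha = 0.1. fail to reject H0.

R = 9, z = 0.9083, p = 0.363722, fail to reject H0.


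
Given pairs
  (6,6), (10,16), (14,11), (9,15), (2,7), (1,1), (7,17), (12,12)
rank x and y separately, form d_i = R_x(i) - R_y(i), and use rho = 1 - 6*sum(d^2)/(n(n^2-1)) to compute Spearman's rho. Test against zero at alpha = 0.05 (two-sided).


Step 1: Rank x and y separately (midranks; no ties here).
rank(x): 6->3, 10->6, 14->8, 9->5, 2->2, 1->1, 7->4, 12->7
rank(y): 6->2, 16->7, 11->4, 15->6, 7->3, 1->1, 17->8, 12->5
Step 2: d_i = R_x(i) - R_y(i); compute d_i^2.
  (3-2)^2=1, (6-7)^2=1, (8-4)^2=16, (5-6)^2=1, (2-3)^2=1, (1-1)^2=0, (4-8)^2=16, (7-5)^2=4
sum(d^2) = 40.
Step 3: rho = 1 - 6*40 / (8*(8^2 - 1)) = 1 - 240/504 = 0.523810.
Step 4: Under H0, t = rho * sqrt((n-2)/(1-rho^2)) = 1.5062 ~ t(6).
Step 5: Two-sided p-value from the t-distribution with 6 df = 0.182721.
Step 6: alpha = 0.05. fail to reject H0.

rho = 0.5238, p = 0.182721, fail to reject H0 at alpha = 0.05.


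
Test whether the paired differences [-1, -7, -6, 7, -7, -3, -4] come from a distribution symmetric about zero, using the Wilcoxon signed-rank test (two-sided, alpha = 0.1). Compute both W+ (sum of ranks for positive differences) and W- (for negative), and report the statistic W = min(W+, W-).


Step 1: Drop any zero differences (none here) and take |d_i|.
|d| = [1, 7, 6, 7, 7, 3, 4]
Step 2: Midrank |d_i| (ties get averaged ranks).
ranks: |1|->1, |7|->6, |6|->4, |7|->6, |7|->6, |3|->2, |4|->3
Step 3: Attach original signs; sum ranks with positive sign and with negative sign.
W+ = 6 = 6
W- = 1 + 6 + 4 + 6 + 2 + 3 = 22
(Check: W+ + W- = 28 should equal n(n+1)/2 = 28.)
Step 4: Test statistic W = min(W+, W-) = 6.
Step 5: Ties in |d|, so use the tie-corrected normal approximation.
        E[W] = n(n+1)/4 = 7*8/4 = 14.
        Tie groups: |d|=7 (t=3); sum(t^3 - t) = 24.
        Var[W] = n(n+1)(2n+1)/24 - sum(t^3-t)/48 = 840/24 - 24/48 = 34.5.
        z = (W - E[W]) / sqrt(Var[W]) = (6 - 14) / 5.8737 = -1.3620.
        Two-sided p = 2*Phi(z) = 0.173195.
Step 6: alpha = 0.1. fail to reject H0.

W+ = 6, W- = 22, W = min = 6, p = 0.173195, fail to reject H0.


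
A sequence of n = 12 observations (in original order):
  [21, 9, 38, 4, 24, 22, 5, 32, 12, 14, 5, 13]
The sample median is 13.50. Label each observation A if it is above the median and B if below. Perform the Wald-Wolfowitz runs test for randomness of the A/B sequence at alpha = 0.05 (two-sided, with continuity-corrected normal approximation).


Step 1: Compute median = 13.50; label A = above, B = below.
Labels in order: ABABAABABABB  (n_A = 6, n_B = 6)
Step 2: Count runs R = 10.
Step 3: Under H0 (random ordering), E[R] = 2*n_A*n_B/(n_A+n_B) + 1 = 2*6*6/12 + 1 = 7.0000.
        Var[R] = 2*n_A*n_B*(2*n_A*n_B - n_A - n_B) / ((n_A+n_B)^2 * (n_A+n_B-1)) = 4320/1584 = 2.7273.
        SD[R] = 1.6514.
Step 4: Continuity-corrected z = (R - 0.5 - E[R]) / SD[R] = (10 - 0.5 - 7.0000) / 1.6514 = 1.5138.
Step 5: Two-sided p-value via normal approximation = 2*(1 - Phi(|z|)) = 0.130070.
Step 6: alpha = 0.05. fail to reject H0.

R = 10, z = 1.5138, p = 0.130070, fail to reject H0.


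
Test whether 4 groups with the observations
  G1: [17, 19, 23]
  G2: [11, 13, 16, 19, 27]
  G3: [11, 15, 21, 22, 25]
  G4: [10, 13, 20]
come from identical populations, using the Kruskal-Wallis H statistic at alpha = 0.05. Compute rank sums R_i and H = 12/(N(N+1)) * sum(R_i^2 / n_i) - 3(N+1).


Step 1: Combine all N = 16 observations and assign midranks.
sorted (value, group, rank): (10,G4,1), (11,G2,2.5), (11,G3,2.5), (13,G2,4.5), (13,G4,4.5), (15,G3,6), (16,G2,7), (17,G1,8), (19,G1,9.5), (19,G2,9.5), (20,G4,11), (21,G3,12), (22,G3,13), (23,G1,14), (25,G3,15), (27,G2,16)
Step 2: Sum ranks within each group.
R_1 = 31.5 (n_1 = 3)
R_2 = 39.5 (n_2 = 5)
R_3 = 48.5 (n_3 = 5)
R_4 = 16.5 (n_4 = 3)
Step 3: H = 12/(N(N+1)) * sum(R_i^2/n_i) - 3(N+1)
     = 12/(16*17) * (31.5^2/3 + 39.5^2/5 + 48.5^2/5 + 16.5^2/3) - 3*17
     = 0.044118 * 1204 - 51
     = 2.117647.
Step 4: Ties present; correction factor C = 1 - 18/(16^3 - 16) = 0.995588. Corrected H = 2.117647 / 0.995588 = 2.127031.
Step 5: Under H0, H ~ chi^2(3); p-value = 0.546464.
Step 6: alpha = 0.05. fail to reject H0.

H = 2.1270, df = 3, p = 0.546464, fail to reject H0.


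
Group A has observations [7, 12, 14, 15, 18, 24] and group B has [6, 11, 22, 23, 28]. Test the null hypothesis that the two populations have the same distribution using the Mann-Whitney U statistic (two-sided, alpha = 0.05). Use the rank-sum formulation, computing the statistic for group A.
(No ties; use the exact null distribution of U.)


Step 1: Combine and sort all 11 observations; assign midranks.
sorted (value, group): (6,Y), (7,X), (11,Y), (12,X), (14,X), (15,X), (18,X), (22,Y), (23,Y), (24,X), (28,Y)
ranks: 6->1, 7->2, 11->3, 12->4, 14->5, 15->6, 18->7, 22->8, 23->9, 24->10, 28->11
Step 2: Rank sum for X: R1 = 2 + 4 + 5 + 6 + 7 + 10 = 34.
Step 3: U_X = R1 - n1(n1+1)/2 = 34 - 6*7/2 = 34 - 21 = 13.
       U_Y = n1*n2 - U_X = 30 - 13 = 17.
Step 4: No ties, so the exact null distribution of U (based on enumerating the C(11,6) = 462 equally likely rank assignments) gives the two-sided p-value.
Step 5: p-value = 0.792208; compare to alpha = 0.05. fail to reject H0.

U_X = 13, p = 0.792208, fail to reject H0 at alpha = 0.05.


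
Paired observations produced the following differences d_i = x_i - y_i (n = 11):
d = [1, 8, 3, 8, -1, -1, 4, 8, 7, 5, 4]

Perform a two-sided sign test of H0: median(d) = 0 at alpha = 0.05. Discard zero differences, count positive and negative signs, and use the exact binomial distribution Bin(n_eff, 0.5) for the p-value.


Step 1: Discard zero differences. Original n = 11; n_eff = number of nonzero differences = 11.
Nonzero differences (with sign): +1, +8, +3, +8, -1, -1, +4, +8, +7, +5, +4
Step 2: Count signs: positive = 9, negative = 2.
Step 3: Under H0: P(positive) = 0.5, so the number of positives S ~ Bin(11, 0.5).
Step 4: Two-sided exact p-value = sum of Bin(11,0.5) probabilities at or below the observed probability = 0.065430.
Step 5: alpha = 0.05. fail to reject H0.

n_eff = 11, pos = 9, neg = 2, p = 0.065430, fail to reject H0.


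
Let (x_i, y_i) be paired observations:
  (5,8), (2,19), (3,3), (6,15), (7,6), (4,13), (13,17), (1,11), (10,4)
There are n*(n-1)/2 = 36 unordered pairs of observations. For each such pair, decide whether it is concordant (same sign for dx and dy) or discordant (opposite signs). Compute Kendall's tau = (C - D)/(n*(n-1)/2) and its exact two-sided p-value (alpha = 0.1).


Step 1: Enumerate the 36 unordered pairs (i,j) with i<j and classify each by sign(x_j-x_i) * sign(y_j-y_i).
  (1,2):dx=-3,dy=+11->D; (1,3):dx=-2,dy=-5->C; (1,4):dx=+1,dy=+7->C; (1,5):dx=+2,dy=-2->D
  (1,6):dx=-1,dy=+5->D; (1,7):dx=+8,dy=+9->C; (1,8):dx=-4,dy=+3->D; (1,9):dx=+5,dy=-4->D
  (2,3):dx=+1,dy=-16->D; (2,4):dx=+4,dy=-4->D; (2,5):dx=+5,dy=-13->D; (2,6):dx=+2,dy=-6->D
  (2,7):dx=+11,dy=-2->D; (2,8):dx=-1,dy=-8->C; (2,9):dx=+8,dy=-15->D; (3,4):dx=+3,dy=+12->C
  (3,5):dx=+4,dy=+3->C; (3,6):dx=+1,dy=+10->C; (3,7):dx=+10,dy=+14->C; (3,8):dx=-2,dy=+8->D
  (3,9):dx=+7,dy=+1->C; (4,5):dx=+1,dy=-9->D; (4,6):dx=-2,dy=-2->C; (4,7):dx=+7,dy=+2->C
  (4,8):dx=-5,dy=-4->C; (4,9):dx=+4,dy=-11->D; (5,6):dx=-3,dy=+7->D; (5,7):dx=+6,dy=+11->C
  (5,8):dx=-6,dy=+5->D; (5,9):dx=+3,dy=-2->D; (6,7):dx=+9,dy=+4->C; (6,8):dx=-3,dy=-2->C
  (6,9):dx=+6,dy=-9->D; (7,8):dx=-12,dy=-6->C; (7,9):dx=-3,dy=-13->C; (8,9):dx=+9,dy=-7->D
Step 2: C = 17, D = 19, total pairs = 36.
Step 3: tau = (C - D)/(n(n-1)/2) = (17 - 19)/36 = -0.055556.
Step 4: Exact two-sided p-value (enumerate n! = 362880 permutations of y under H0): p = 0.919455.
Step 5: alpha = 0.1. fail to reject H0.

tau_b = -0.0556 (C=17, D=19), p = 0.919455, fail to reject H0.


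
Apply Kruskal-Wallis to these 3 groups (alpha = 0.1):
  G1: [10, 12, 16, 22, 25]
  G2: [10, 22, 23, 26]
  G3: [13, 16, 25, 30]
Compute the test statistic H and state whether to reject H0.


Step 1: Combine all N = 13 observations and assign midranks.
sorted (value, group, rank): (10,G1,1.5), (10,G2,1.5), (12,G1,3), (13,G3,4), (16,G1,5.5), (16,G3,5.5), (22,G1,7.5), (22,G2,7.5), (23,G2,9), (25,G1,10.5), (25,G3,10.5), (26,G2,12), (30,G3,13)
Step 2: Sum ranks within each group.
R_1 = 28 (n_1 = 5)
R_2 = 30 (n_2 = 4)
R_3 = 33 (n_3 = 4)
Step 3: H = 12/(N(N+1)) * sum(R_i^2/n_i) - 3(N+1)
     = 12/(13*14) * (28^2/5 + 30^2/4 + 33^2/4) - 3*14
     = 0.065934 * 654.05 - 42
     = 1.124176.
Step 4: Ties present; correction factor C = 1 - 24/(13^3 - 13) = 0.989011. Corrected H = 1.124176 / 0.989011 = 1.136667.
Step 5: Under H0, H ~ chi^2(2); p-value = 0.566469.
Step 6: alpha = 0.1. fail to reject H0.

H = 1.1367, df = 2, p = 0.566469, fail to reject H0.


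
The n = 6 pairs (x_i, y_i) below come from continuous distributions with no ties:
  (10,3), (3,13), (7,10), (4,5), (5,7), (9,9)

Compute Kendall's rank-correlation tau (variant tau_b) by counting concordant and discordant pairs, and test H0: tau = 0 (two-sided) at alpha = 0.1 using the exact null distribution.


Step 1: Enumerate the 15 unordered pairs (i,j) with i<j and classify each by sign(x_j-x_i) * sign(y_j-y_i).
  (1,2):dx=-7,dy=+10->D; (1,3):dx=-3,dy=+7->D; (1,4):dx=-6,dy=+2->D; (1,5):dx=-5,dy=+4->D
  (1,6):dx=-1,dy=+6->D; (2,3):dx=+4,dy=-3->D; (2,4):dx=+1,dy=-8->D; (2,5):dx=+2,dy=-6->D
  (2,6):dx=+6,dy=-4->D; (3,4):dx=-3,dy=-5->C; (3,5):dx=-2,dy=-3->C; (3,6):dx=+2,dy=-1->D
  (4,5):dx=+1,dy=+2->C; (4,6):dx=+5,dy=+4->C; (5,6):dx=+4,dy=+2->C
Step 2: C = 5, D = 10, total pairs = 15.
Step 3: tau = (C - D)/(n(n-1)/2) = (5 - 10)/15 = -0.333333.
Step 4: Exact two-sided p-value (enumerate n! = 720 permutations of y under H0): p = 0.469444.
Step 5: alpha = 0.1. fail to reject H0.

tau_b = -0.3333 (C=5, D=10), p = 0.469444, fail to reject H0.


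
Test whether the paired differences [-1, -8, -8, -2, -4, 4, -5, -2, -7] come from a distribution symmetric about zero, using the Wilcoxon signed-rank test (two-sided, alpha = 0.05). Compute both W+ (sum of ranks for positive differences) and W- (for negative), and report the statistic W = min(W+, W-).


Step 1: Drop any zero differences (none here) and take |d_i|.
|d| = [1, 8, 8, 2, 4, 4, 5, 2, 7]
Step 2: Midrank |d_i| (ties get averaged ranks).
ranks: |1|->1, |8|->8.5, |8|->8.5, |2|->2.5, |4|->4.5, |4|->4.5, |5|->6, |2|->2.5, |7|->7
Step 3: Attach original signs; sum ranks with positive sign and with negative sign.
W+ = 4.5 = 4.5
W- = 1 + 8.5 + 8.5 + 2.5 + 4.5 + 6 + 2.5 + 7 = 40.5
(Check: W+ + W- = 45 should equal n(n+1)/2 = 45.)
Step 4: Test statistic W = min(W+, W-) = 4.5.
Step 5: Ties in |d|, so use the tie-corrected normal approximation.
        E[W] = n(n+1)/4 = 9*10/4 = 22.5.
        Tie groups: |d|=2 (t=2), |d|=4 (t=2), |d|=8 (t=2); sum(t^3 - t) = 18.
        Var[W] = n(n+1)(2n+1)/24 - sum(t^3-t)/48 = 1710/24 - 18/48 = 70.875.
        z = (W - E[W]) / sqrt(Var[W]) = (4.5 - 22.5) / 8.4187 = -2.1381.
        Two-sided p = 2*Phi(z) = 0.032509.
Step 6: alpha = 0.05. reject H0.

W+ = 4.5, W- = 40.5, W = min = 4.5, p = 0.032509, reject H0.


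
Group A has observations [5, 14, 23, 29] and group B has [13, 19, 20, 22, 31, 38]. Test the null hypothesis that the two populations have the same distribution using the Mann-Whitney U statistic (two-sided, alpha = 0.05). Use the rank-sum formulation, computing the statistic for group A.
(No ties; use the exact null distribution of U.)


Step 1: Combine and sort all 10 observations; assign midranks.
sorted (value, group): (5,X), (13,Y), (14,X), (19,Y), (20,Y), (22,Y), (23,X), (29,X), (31,Y), (38,Y)
ranks: 5->1, 13->2, 14->3, 19->4, 20->5, 22->6, 23->7, 29->8, 31->9, 38->10
Step 2: Rank sum for X: R1 = 1 + 3 + 7 + 8 = 19.
Step 3: U_X = R1 - n1(n1+1)/2 = 19 - 4*5/2 = 19 - 10 = 9.
       U_Y = n1*n2 - U_X = 24 - 9 = 15.
Step 4: No ties, so the exact null distribution of U (based on enumerating the C(10,4) = 210 equally likely rank assignments) gives the two-sided p-value.
Step 5: p-value = 0.609524; compare to alpha = 0.05. fail to reject H0.

U_X = 9, p = 0.609524, fail to reject H0 at alpha = 0.05.


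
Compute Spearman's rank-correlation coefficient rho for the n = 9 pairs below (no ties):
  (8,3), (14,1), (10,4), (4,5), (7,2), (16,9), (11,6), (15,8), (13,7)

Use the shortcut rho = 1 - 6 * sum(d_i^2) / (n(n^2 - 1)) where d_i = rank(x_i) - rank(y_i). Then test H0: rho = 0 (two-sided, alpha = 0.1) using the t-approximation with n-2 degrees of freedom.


Step 1: Rank x and y separately (midranks; no ties here).
rank(x): 8->3, 14->7, 10->4, 4->1, 7->2, 16->9, 11->5, 15->8, 13->6
rank(y): 3->3, 1->1, 4->4, 5->5, 2->2, 9->9, 6->6, 8->8, 7->7
Step 2: d_i = R_x(i) - R_y(i); compute d_i^2.
  (3-3)^2=0, (7-1)^2=36, (4-4)^2=0, (1-5)^2=16, (2-2)^2=0, (9-9)^2=0, (5-6)^2=1, (8-8)^2=0, (6-7)^2=1
sum(d^2) = 54.
Step 3: rho = 1 - 6*54 / (9*(9^2 - 1)) = 1 - 324/720 = 0.550000.
Step 4: Under H0, t = rho * sqrt((n-2)/(1-rho^2)) = 1.7424 ~ t(7).
Step 5: Two-sided p-value from the t-distribution with 7 df = 0.124977.
Step 6: alpha = 0.1. fail to reject H0.

rho = 0.5500, p = 0.124977, fail to reject H0 at alpha = 0.1.


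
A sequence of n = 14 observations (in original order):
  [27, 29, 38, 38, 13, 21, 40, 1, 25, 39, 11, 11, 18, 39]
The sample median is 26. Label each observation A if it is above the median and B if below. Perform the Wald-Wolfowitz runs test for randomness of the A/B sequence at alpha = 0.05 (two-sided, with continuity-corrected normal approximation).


Step 1: Compute median = 26; label A = above, B = below.
Labels in order: AAAABBABBABBBA  (n_A = 7, n_B = 7)
Step 2: Count runs R = 7.
Step 3: Under H0 (random ordering), E[R] = 2*n_A*n_B/(n_A+n_B) + 1 = 2*7*7/14 + 1 = 8.0000.
        Var[R] = 2*n_A*n_B*(2*n_A*n_B - n_A - n_B) / ((n_A+n_B)^2 * (n_A+n_B-1)) = 8232/2548 = 3.2308.
        SD[R] = 1.7974.
Step 4: Continuity-corrected z = (R + 0.5 - E[R]) / SD[R] = (7 + 0.5 - 8.0000) / 1.7974 = -0.2782.
Step 5: Two-sided p-value via normal approximation = 2*(1 - Phi(|z|)) = 0.780879.
Step 6: alpha = 0.05. fail to reject H0.

R = 7, z = -0.2782, p = 0.780879, fail to reject H0.


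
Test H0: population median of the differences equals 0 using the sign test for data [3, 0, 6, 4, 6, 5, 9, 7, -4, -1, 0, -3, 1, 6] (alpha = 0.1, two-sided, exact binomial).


Step 1: Discard zero differences. Original n = 14; n_eff = number of nonzero differences = 12.
Nonzero differences (with sign): +3, +6, +4, +6, +5, +9, +7, -4, -1, -3, +1, +6
Step 2: Count signs: positive = 9, negative = 3.
Step 3: Under H0: P(positive) = 0.5, so the number of positives S ~ Bin(12, 0.5).
Step 4: Two-sided exact p-value = sum of Bin(12,0.5) probabilities at or below the observed probability = 0.145996.
Step 5: alpha = 0.1. fail to reject H0.

n_eff = 12, pos = 9, neg = 3, p = 0.145996, fail to reject H0.


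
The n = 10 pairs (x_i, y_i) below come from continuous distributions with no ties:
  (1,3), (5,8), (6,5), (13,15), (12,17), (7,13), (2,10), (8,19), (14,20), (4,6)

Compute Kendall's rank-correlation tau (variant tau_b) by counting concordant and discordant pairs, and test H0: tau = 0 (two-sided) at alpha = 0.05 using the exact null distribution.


Step 1: Enumerate the 45 unordered pairs (i,j) with i<j and classify each by sign(x_j-x_i) * sign(y_j-y_i).
  (1,2):dx=+4,dy=+5->C; (1,3):dx=+5,dy=+2->C; (1,4):dx=+12,dy=+12->C; (1,5):dx=+11,dy=+14->C
  (1,6):dx=+6,dy=+10->C; (1,7):dx=+1,dy=+7->C; (1,8):dx=+7,dy=+16->C; (1,9):dx=+13,dy=+17->C
  (1,10):dx=+3,dy=+3->C; (2,3):dx=+1,dy=-3->D; (2,4):dx=+8,dy=+7->C; (2,5):dx=+7,dy=+9->C
  (2,6):dx=+2,dy=+5->C; (2,7):dx=-3,dy=+2->D; (2,8):dx=+3,dy=+11->C; (2,9):dx=+9,dy=+12->C
  (2,10):dx=-1,dy=-2->C; (3,4):dx=+7,dy=+10->C; (3,5):dx=+6,dy=+12->C; (3,6):dx=+1,dy=+8->C
  (3,7):dx=-4,dy=+5->D; (3,8):dx=+2,dy=+14->C; (3,9):dx=+8,dy=+15->C; (3,10):dx=-2,dy=+1->D
  (4,5):dx=-1,dy=+2->D; (4,6):dx=-6,dy=-2->C; (4,7):dx=-11,dy=-5->C; (4,8):dx=-5,dy=+4->D
  (4,9):dx=+1,dy=+5->C; (4,10):dx=-9,dy=-9->C; (5,6):dx=-5,dy=-4->C; (5,7):dx=-10,dy=-7->C
  (5,8):dx=-4,dy=+2->D; (5,9):dx=+2,dy=+3->C; (5,10):dx=-8,dy=-11->C; (6,7):dx=-5,dy=-3->C
  (6,8):dx=+1,dy=+6->C; (6,9):dx=+7,dy=+7->C; (6,10):dx=-3,dy=-7->C; (7,8):dx=+6,dy=+9->C
  (7,9):dx=+12,dy=+10->C; (7,10):dx=+2,dy=-4->D; (8,9):dx=+6,dy=+1->C; (8,10):dx=-4,dy=-13->C
  (9,10):dx=-10,dy=-14->C
Step 2: C = 37, D = 8, total pairs = 45.
Step 3: tau = (C - D)/(n(n-1)/2) = (37 - 8)/45 = 0.644444.
Step 4: Exact two-sided p-value (enumerate n! = 3628800 permutations of y under H0): p = 0.009148.
Step 5: alpha = 0.05. reject H0.

tau_b = 0.6444 (C=37, D=8), p = 0.009148, reject H0.
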